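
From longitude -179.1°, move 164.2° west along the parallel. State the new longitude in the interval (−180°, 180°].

+16.7°

Start at -179.1°; shift −164.2° → -343.3°.
-343.3° lies outside (−180°, 180°]; add 360° → +16.7°.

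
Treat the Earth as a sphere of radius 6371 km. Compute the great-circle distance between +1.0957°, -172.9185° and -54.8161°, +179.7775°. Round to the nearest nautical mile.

3376 nmi

Δλ = 179.7775 − -172.9185 = 352.6960°; wrapped into (−180°, 180°]: -7.3040°.
Δφ = -54.8161 − 1.0957 = -55.9118°.
a = sin²(Δφ/2) + cos φ₁ · cos φ₂ · sin²(Δλ/2) = 0.222103.
c = 2·atan2(√a, √(1−a)) = 0.98148 rad → d = 6371·c ≈ 6253.00 km ≈ 3376.35 nmi.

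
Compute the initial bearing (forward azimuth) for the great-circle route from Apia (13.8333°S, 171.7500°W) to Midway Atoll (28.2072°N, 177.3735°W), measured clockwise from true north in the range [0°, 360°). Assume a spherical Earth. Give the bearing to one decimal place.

352.6°

Δλ = -177.3735 − -171.7500 = -5.6235°.
θ = atan2( sin Δλ · cos φ₂ , cos φ₁ · sin φ₂ − sin φ₁ · cos φ₂ · cos Δλ )
  = atan2(-0.08635, 0.66864) = -7.359° → normalised to [0°, 360°): 352.641°.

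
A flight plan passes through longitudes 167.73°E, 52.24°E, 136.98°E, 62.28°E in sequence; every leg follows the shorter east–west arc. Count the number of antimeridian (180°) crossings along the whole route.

Leg 1: +167.73° → +52.24°, shortest Δλ = -115.49° (west) — does not cross 180°.
Leg 2: +52.24° → +136.98°, shortest Δλ = 84.74° (east) — does not cross 180°.
Leg 3: +136.98° → +62.28°, shortest Δλ = -74.7° (west) — does not cross 180°.
Total crossings: 0.

0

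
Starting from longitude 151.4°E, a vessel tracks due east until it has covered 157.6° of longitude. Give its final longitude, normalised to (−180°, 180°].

51.0°W

Start at +151.4°; shift +157.6° → +309.0°.
+309.0° lies outside (−180°, 180°]; subtract 360° → -51.0°.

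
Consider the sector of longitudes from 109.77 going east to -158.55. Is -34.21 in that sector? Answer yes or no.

No

Band width going east from +109.77° to -158.55°: ((-158.55 − 109.77) mod 360) = 91.68°.
Offset of -34.21° east of the west edge: ((-34.21 − 109.77) mod 360) = 216.02°.
216.02° > 91.68° ⇒ outside.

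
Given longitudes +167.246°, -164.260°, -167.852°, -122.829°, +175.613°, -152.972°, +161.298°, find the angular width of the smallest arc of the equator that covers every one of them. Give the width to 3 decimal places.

Sort the longitudes: -167.852°, -164.260°, -152.972°, -122.829°, +161.298°, +167.246°, +175.613°.
Eastward gaps between consecutive values (wrapping around): 3.592°, 11.288°, 30.143°, 284.127°, 5.948°, 8.367°, 16.535°.
Largest gap = 284.127° ⇒ minimal covering band is its complement: 360° − 284.127° = 75.873°.
Band runs from +161.298° eastward to -122.829°, crossing the antimeridian.

75.873°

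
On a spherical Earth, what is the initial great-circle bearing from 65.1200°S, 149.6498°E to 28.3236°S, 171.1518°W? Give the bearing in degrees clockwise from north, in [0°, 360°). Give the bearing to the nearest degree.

53°

Δλ = -171.1518 − 149.6498 = -320.8016°; wrapped into (−180°, 180°]: 39.1984°.
θ = atan2( sin Δλ · cos φ₂ , cos φ₁ · sin φ₂ − sin φ₁ · cos φ₂ · cos Δλ )
  = atan2(0.55634, 0.41926) = 52.998° → normalised to [0°, 360°): 52.998°.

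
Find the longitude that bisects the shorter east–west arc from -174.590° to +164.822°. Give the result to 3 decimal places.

Signed shortest Δλ from -174.590° to +164.822° is -20.588°.
Midpoint longitude = -174.590° + (-20.588°)/2 = -174.590° − 10.294° = -184.884°.
Normalise into (−180°, 180°]: +175.116°.
(The naïve average (-174.590 + +164.822)/2 = -4.884° is on the wrong side of the globe.)

+175.116°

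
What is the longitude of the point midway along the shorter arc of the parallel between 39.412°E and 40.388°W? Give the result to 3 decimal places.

0.488°W

Signed shortest Δλ from +39.412° to -40.388° is -79.800°.
Midpoint longitude = +39.412° + (-79.800°)/2 = +39.412° − 39.900° = -0.488°.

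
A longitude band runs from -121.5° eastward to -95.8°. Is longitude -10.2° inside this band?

Band width going east from -121.5° to -95.8°: ((-95.8 − -121.5) mod 360) = 25.7°.
Offset of -10.2° east of the west edge: ((-10.2 − -121.5) mod 360) = 111.3°.
111.3° > 25.7° ⇒ outside.

No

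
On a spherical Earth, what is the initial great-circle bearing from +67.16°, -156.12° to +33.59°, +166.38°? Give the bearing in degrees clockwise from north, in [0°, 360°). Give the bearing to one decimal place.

232.1°

Δλ = 166.38 − -156.12 = 322.50°; wrapped into (−180°, 180°]: -37.50°.
θ = atan2( sin Δλ · cos φ₂ , cos φ₁ · sin φ₂ − sin φ₁ · cos φ₂ · cos Δλ )
  = atan2(-0.50711, -0.39431) = -127.868° → normalised to [0°, 360°): 232.132°.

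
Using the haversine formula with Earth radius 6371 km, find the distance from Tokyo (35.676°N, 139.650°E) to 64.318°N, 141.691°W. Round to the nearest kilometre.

5949 km

Δλ = -141.691 − 139.650 = -281.341°; wrapped into (−180°, 180°]: 78.659°.
Δφ = 64.318 − 35.676 = 28.642°.
a = sin²(Δφ/2) + cos φ₁ · cos φ₂ · sin²(Δλ/2) = 0.202591.
c = 2·atan2(√a, √(1−a)) = 0.93376 rad → d = 6371·c ≈ 5948.97 km.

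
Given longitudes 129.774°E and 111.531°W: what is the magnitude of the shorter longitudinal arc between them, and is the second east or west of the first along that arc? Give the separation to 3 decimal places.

Raw difference: -111.531 − 129.774 = -241.305°.
Normalise into (−180°, 180°]: -241.305° + 360° = 118.695°.
Positive ⇒ the second point lies to the east; separation 118.695°.

118.695° east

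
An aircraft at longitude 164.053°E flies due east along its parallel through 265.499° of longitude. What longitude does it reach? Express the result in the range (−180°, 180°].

Start at +164.053°; shift +265.499° → +429.552°.
+429.552° lies outside (−180°, 180°]; subtract 360° → +69.552°.

69.552°E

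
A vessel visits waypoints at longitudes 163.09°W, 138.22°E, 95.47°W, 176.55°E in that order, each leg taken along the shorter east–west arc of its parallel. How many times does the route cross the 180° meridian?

3

Leg 1: -163.09° → +138.22°, shortest Δλ = -58.69° (west) — crosses 180°.
Leg 2: +138.22° → -95.47°, shortest Δλ = 126.31° (east) — crosses 180°.
Leg 3: -95.47° → +176.55°, shortest Δλ = -87.98° (west) — crosses 180°.
Total crossings: 3.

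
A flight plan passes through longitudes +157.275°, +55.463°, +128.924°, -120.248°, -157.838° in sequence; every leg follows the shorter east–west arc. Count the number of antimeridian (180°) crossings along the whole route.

1

Leg 1: +157.275° → +55.463°, shortest Δλ = -101.812° (west) — does not cross 180°.
Leg 2: +55.463° → +128.924°, shortest Δλ = 73.461° (east) — does not cross 180°.
Leg 3: +128.924° → -120.248°, shortest Δλ = 110.828° (east) — crosses 180°.
Leg 4: -120.248° → -157.838°, shortest Δλ = -37.59° (west) — does not cross 180°.
Total crossings: 1.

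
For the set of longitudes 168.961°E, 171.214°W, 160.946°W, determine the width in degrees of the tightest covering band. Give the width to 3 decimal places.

Sort the longitudes: -171.214°, -160.946°, +168.961°.
Eastward gaps between consecutive values (wrapping around): 10.268°, 329.907°, 19.825°.
Largest gap = 329.907° ⇒ minimal covering band is its complement: 360° − 329.907° = 30.093°.
Band runs from +168.961° eastward to -160.946°, crossing the antimeridian.

30.093°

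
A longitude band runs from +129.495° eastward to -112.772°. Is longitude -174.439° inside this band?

Band width going east from +129.495° to -112.772°: ((-112.772 − 129.495) mod 360) = 117.733°.
Offset of -174.439° east of the west edge: ((-174.439 − 129.495) mod 360) = 56.066°.
56.066° ≤ 117.733° ⇒ inside.

Yes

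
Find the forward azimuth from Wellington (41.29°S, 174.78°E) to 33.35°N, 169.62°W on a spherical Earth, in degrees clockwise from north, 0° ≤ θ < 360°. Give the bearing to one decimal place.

13.4°

Δλ = -169.62 − 174.78 = -344.40°; wrapped into (−180°, 180°]: 15.60°.
θ = atan2( sin Δλ · cos φ₂ , cos φ₁ · sin φ₂ − sin φ₁ · cos φ₂ · cos Δλ )
  = atan2(0.22464, 0.94398) = 13.386° → normalised to [0°, 360°): 13.386°.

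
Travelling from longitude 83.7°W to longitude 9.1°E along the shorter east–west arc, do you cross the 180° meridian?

Signed shortest Δλ = ((9.1 − -83.7 + 180) mod 360) − 180 = 92.8°.
Going east by 92.8° from -83.7° reaches +9.1° without touching 180°.

No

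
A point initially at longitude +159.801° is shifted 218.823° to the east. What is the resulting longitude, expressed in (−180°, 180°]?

+18.624°

Start at +159.801°; shift +218.823° → +378.624°.
+378.624° lies outside (−180°, 180°]; subtract 360° → +18.624°.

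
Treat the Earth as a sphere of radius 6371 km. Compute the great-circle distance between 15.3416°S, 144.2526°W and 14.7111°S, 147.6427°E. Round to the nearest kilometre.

7281 km

Δλ = 147.6427 − -144.2526 = 291.8953°; wrapped into (−180°, 180°]: -68.1047°.
Δφ = -14.7111 − -15.3416 = 0.6305°.
a = sin²(Δφ/2) + cos φ₁ · cos φ₂ · sin²(Δλ/2) = 0.292489.
c = 2·atan2(√a, √(1−a)) = 1.14283 rad → d = 6371·c ≈ 7280.97 km.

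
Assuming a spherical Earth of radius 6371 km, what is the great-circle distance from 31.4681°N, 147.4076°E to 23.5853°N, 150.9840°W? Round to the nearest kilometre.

6061 km

Δλ = -150.9840 − 147.4076 = -298.3916°; wrapped into (−180°, 180°]: 61.6084°.
Δφ = 23.5853 − 31.4681 = -7.8828°.
a = sin²(Δφ/2) + cos φ₁ · cos φ₂ · sin²(Δλ/2) = 0.209723.
c = 2·atan2(√a, √(1−a)) = 0.95139 rad → d = 6371·c ≈ 6061.28 km.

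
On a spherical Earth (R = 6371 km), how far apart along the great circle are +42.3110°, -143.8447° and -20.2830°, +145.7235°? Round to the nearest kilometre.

10014 km

Δλ = 145.7235 − -143.8447 = 289.5682°; wrapped into (−180°, 180°]: -70.4318°.
Δφ = -20.2830 − 42.3110 = -62.5940°.
a = sin²(Δφ/2) + cos φ₁ · cos φ₂ · sin²(Δλ/2) = 0.500516.
c = 2·atan2(√a, √(1−a)) = 1.57183 rad → d = 6371·c ≈ 10014.12 km.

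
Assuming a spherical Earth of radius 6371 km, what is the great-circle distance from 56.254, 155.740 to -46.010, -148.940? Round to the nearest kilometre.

12482 km

Δλ = -148.940 − 155.740 = -304.680°; wrapped into (−180°, 180°]: 55.320°.
Δφ = -46.010 − 56.254 = -102.264°.
a = sin²(Δφ/2) + cos φ₁ · cos φ₂ · sin²(Δλ/2) = 0.689354.
c = 2·atan2(√a, √(1−a)) = 1.95920 rad → d = 6371·c ≈ 12482.04 km.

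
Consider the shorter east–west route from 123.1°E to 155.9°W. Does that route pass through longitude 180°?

Naïve |-155.9 − 123.1| = 279.0° > 180°, so the shorter arc goes the other way round — across 180°.
Signed shortest Δλ = ((-155.9 − 123.1 + 180) mod 360) − 180 = 81.0°.
Going east by 81.0° from +123.1° passes through 180° before reaching -155.9°.

Yes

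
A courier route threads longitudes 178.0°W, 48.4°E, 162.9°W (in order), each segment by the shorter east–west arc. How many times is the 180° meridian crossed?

Leg 1: -178.0° → +48.4°, shortest Δλ = -133.6° (west) — crosses 180°.
Leg 2: +48.4° → -162.9°, shortest Δλ = 148.7° (east) — crosses 180°.
Total crossings: 2.

2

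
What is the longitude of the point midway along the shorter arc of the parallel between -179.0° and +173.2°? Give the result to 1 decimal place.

+177.1°

Signed shortest Δλ from -179.0° to +173.2° is -7.8°.
Midpoint longitude = -179.0° + (-7.8°)/2 = -179.0° − 3.9° = -182.9°.
Normalise into (−180°, 180°]: +177.1°.
(The naïve average (-179.0 + +173.2)/2 = -2.9° is on the wrong side of the globe.)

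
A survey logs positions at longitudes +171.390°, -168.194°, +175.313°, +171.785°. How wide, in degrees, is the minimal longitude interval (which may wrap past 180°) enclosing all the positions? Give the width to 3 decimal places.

Sort the longitudes: -168.194°, +171.390°, +171.785°, +175.313°.
Eastward gaps between consecutive values (wrapping around): 339.584°, 0.395°, 3.528°, 16.493°.
Largest gap = 339.584° ⇒ minimal covering band is its complement: 360° − 339.584° = 20.416°.
Band runs from +171.390° eastward to -168.194°, crossing the antimeridian.

20.416°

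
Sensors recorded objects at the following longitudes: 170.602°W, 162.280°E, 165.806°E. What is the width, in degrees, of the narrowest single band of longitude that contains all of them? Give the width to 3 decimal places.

Sort the longitudes: -170.602°, +162.280°, +165.806°.
Eastward gaps between consecutive values (wrapping around): 332.882°, 3.526°, 23.592°.
Largest gap = 332.882° ⇒ minimal covering band is its complement: 360° − 332.882° = 27.118°.
Band runs from +162.280° eastward to -170.602°, crossing the antimeridian.

27.118°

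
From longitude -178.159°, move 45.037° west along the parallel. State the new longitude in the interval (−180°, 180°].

Start at -178.159°; shift −45.037° → -223.196°.
-223.196° lies outside (−180°, 180°]; add 360° → +136.804°.

+136.804°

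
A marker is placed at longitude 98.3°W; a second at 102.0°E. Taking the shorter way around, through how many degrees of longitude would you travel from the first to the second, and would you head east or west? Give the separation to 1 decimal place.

Raw difference: 102.0 − -98.3 = 200.3°.
Normalise into (−180°, 180°]: 200.3° − 360° = -159.7°.
Negative ⇒ the second point lies to the west; separation 159.7°.

159.7° west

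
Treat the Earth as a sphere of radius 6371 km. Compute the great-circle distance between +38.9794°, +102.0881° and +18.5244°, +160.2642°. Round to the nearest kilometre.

Δλ = 160.2642 − 102.0881 = 58.1761°.
Δφ = 18.5244 − 38.9794 = -20.4550°.
a = sin²(Δφ/2) + cos φ₁ · cos φ₂ · sin²(Δλ/2) = 0.205735.
c = 2·atan2(√a, √(1−a)) = 0.94156 rad → d = 6371·c ≈ 5998.66 km.

5999 km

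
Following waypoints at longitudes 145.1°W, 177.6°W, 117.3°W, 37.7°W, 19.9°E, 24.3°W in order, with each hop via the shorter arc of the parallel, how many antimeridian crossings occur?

0

Leg 1: -145.1° → -177.6°, shortest Δλ = -32.5° (west) — does not cross 180°.
Leg 2: -177.6° → -117.3°, shortest Δλ = 60.3° (east) — does not cross 180°.
Leg 3: -117.3° → -37.7°, shortest Δλ = 79.6° (east) — does not cross 180°.
Leg 4: -37.7° → +19.9°, shortest Δλ = 57.6° (east) — does not cross 180°.
Leg 5: +19.9° → -24.3°, shortest Δλ = -44.2° (west) — does not cross 180°.
Total crossings: 0.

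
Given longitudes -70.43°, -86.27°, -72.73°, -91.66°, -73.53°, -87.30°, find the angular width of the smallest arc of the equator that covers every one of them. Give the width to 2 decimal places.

Sort the longitudes: -91.66°, -87.30°, -86.27°, -73.53°, -72.73°, -70.43°.
Eastward gaps between consecutive values (wrapping around): 4.36°, 1.03°, 12.74°, 0.80°, 2.30°, 338.77°.
Largest gap = 338.77° ⇒ minimal covering band is its complement: 360° − 338.77° = 21.23°.
Band runs from -91.66° eastward to -70.43°.

21.23°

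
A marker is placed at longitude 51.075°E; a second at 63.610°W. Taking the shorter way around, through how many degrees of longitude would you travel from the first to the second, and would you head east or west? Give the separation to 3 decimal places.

114.685° west

Raw difference: -63.610 − 51.075 = -114.685°.
Normalise into (−180°, 180°]: -114.685° stays -114.685°.
Negative ⇒ the second point lies to the west; separation 114.685°.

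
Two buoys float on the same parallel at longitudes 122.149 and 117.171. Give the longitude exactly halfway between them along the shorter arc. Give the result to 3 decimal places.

+119.660°

Signed shortest Δλ from +122.149° to +117.171° is -4.978°.
Midpoint longitude = +122.149° + (-4.978°)/2 = +122.149° − 2.489° = +119.660°.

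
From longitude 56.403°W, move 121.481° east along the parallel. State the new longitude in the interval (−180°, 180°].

65.078°E

Start at -56.403°; shift +121.481° → +65.078°.
+65.078° already lies in (−180°, 180°].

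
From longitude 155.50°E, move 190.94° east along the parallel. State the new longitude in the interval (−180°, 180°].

Start at +155.50°; shift +190.94° → +346.44°.
+346.44° lies outside (−180°, 180°]; subtract 360° → -13.56°.

13.56°W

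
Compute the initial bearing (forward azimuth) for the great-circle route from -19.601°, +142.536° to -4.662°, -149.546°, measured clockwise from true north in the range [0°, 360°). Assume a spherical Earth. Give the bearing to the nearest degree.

Δλ = -149.546 − 142.536 = -292.082°; wrapped into (−180°, 180°]: 67.918°.
θ = atan2( sin Δλ · cos φ₂ , cos φ₁ · sin φ₂ − sin φ₁ · cos φ₂ · cos Δλ )
  = atan2(0.92358, 0.04913) = 86.955° → normalised to [0°, 360°): 86.955°.

87°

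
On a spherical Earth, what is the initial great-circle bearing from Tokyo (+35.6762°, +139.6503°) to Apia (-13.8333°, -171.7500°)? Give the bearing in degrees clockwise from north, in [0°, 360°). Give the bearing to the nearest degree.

128°

Δλ = -171.7500 − 139.6503 = -311.4003°; wrapped into (−180°, 180°]: 48.5997°.
θ = atan2( sin Δλ · cos φ₂ , cos φ₁ · sin φ₂ − sin φ₁ · cos φ₂ · cos Δλ )
  = atan2(0.72835, -0.56872) = 127.984° → normalised to [0°, 360°): 127.984°.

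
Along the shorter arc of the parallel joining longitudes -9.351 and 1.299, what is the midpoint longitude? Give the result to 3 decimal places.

-4.026°

Signed shortest Δλ from -9.351° to +1.299° is +10.650°.
Midpoint longitude = -9.351° + (+10.650°)/2 = -9.351° + 5.325° = -4.026°.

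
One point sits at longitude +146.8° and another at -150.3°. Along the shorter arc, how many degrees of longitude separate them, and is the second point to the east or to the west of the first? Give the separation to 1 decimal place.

Raw difference: -150.3 − 146.8 = -297.1°.
Normalise into (−180°, 180°]: -297.1° + 360° = 62.9°.
Positive ⇒ the second point lies to the east; separation 62.9°.

62.9° east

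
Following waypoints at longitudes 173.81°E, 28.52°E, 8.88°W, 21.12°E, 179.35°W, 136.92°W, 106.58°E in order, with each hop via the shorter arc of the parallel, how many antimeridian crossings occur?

Leg 1: +173.81° → +28.52°, shortest Δλ = -145.29° (west) — does not cross 180°.
Leg 2: +28.52° → -8.88°, shortest Δλ = -37.4° (west) — does not cross 180°.
Leg 3: -8.88° → +21.12°, shortest Δλ = 30.0° (east) — does not cross 180°.
Leg 4: +21.12° → -179.35°, shortest Δλ = 159.53° (east) — crosses 180°.
Leg 5: -179.35° → -136.92°, shortest Δλ = 42.43° (east) — does not cross 180°.
Leg 6: -136.92° → +106.58°, shortest Δλ = -116.5° (west) — crosses 180°.
Total crossings: 2.

2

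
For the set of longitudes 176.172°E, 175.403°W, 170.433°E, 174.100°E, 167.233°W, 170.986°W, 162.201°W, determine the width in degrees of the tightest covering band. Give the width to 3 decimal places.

27.366°

Sort the longitudes: -175.403°, -170.986°, -167.233°, -162.201°, +170.433°, +174.100°, +176.172°.
Eastward gaps between consecutive values (wrapping around): 4.417°, 3.753°, 5.032°, 332.634°, 3.667°, 2.072°, 8.425°.
Largest gap = 332.634° ⇒ minimal covering band is its complement: 360° − 332.634° = 27.366°.
Band runs from +170.433° eastward to -162.201°, crossing the antimeridian.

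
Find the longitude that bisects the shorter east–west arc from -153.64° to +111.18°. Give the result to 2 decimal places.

+158.77°

Signed shortest Δλ from -153.64° to +111.18° is -95.18°.
Midpoint longitude = -153.64° + (-95.18°)/2 = -153.64° − 47.59° = -201.23°.
Normalise into (−180°, 180°]: +158.77°.
(The naïve average (-153.64 + +111.18)/2 = -21.23° is on the wrong side of the globe.)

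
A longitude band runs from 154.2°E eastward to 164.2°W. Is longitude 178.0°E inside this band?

Band width going east from +154.2° to -164.2°: ((-164.2 − 154.2) mod 360) = 41.6°.
Offset of +178.0° east of the west edge: ((178.0 − 154.2) mod 360) = 23.8°.
23.8° ≤ 41.6° ⇒ inside.

Yes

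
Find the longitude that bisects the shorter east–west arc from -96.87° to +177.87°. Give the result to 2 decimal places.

Signed shortest Δλ from -96.87° to +177.87° is -85.26°.
Midpoint longitude = -96.87° + (-85.26°)/2 = -96.87° − 42.63° = -139.50°.
(The naïve average (-96.87 + +177.87)/2 = 40.5° is on the wrong side of the globe.)

-139.50°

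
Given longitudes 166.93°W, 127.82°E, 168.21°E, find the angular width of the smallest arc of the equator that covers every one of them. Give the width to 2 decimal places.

65.25°

Sort the longitudes: -166.93°, +127.82°, +168.21°.
Eastward gaps between consecutive values (wrapping around): 294.75°, 40.39°, 24.86°.
Largest gap = 294.75° ⇒ minimal covering band is its complement: 360° − 294.75° = 65.25°.
Band runs from +127.82° eastward to -166.93°, crossing the antimeridian.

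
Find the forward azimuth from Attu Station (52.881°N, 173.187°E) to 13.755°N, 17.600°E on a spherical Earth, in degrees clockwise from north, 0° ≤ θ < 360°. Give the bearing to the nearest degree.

Δλ = 17.600 − 173.187 = -155.587°.
θ = atan2( sin Δλ · cos φ₂ , cos φ₁ · sin φ₂ − sin φ₁ · cos φ₂ · cos Δλ )
  = atan2(-0.40146, 0.84875) = -25.314° → normalised to [0°, 360°): 334.686°.

335°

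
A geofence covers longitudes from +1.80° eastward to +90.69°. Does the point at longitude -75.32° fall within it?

Band width going east from +1.80° to +90.69°: ((90.69 − 1.80) mod 360) = 88.89°.
Offset of -75.32° east of the west edge: ((-75.32 − 1.80) mod 360) = 282.88°.
282.88° > 88.89° ⇒ outside.

No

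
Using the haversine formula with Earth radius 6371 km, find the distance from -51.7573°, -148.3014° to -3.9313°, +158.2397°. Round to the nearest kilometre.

Δλ = 158.2397 − -148.3014 = 306.5411°; wrapped into (−180°, 180°]: -53.4589°.
Δφ = -3.9313 − -51.7573 = 47.8260°.
a = sin²(Δφ/2) + cos φ₁ · cos φ₂ · sin²(Δλ/2) = 0.289236.
c = 2·atan2(√a, √(1−a)) = 1.13567 rad → d = 6371·c ≈ 7235.33 km.

7235 km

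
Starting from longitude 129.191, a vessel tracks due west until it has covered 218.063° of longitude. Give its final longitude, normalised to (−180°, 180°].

Start at +129.191°; shift −218.063° → -88.872°.
-88.872° already lies in (−180°, 180°].

-88.872°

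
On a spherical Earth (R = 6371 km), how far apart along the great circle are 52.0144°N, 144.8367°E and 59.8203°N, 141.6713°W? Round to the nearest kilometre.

Δλ = -141.6713 − 144.8367 = -286.5080°; wrapped into (−180°, 180°]: 73.4920°.
Δφ = 59.8203 − 52.0144 = 7.8059°.
a = sin²(Δφ/2) + cos φ₁ · cos φ₂ · sin²(Δλ/2) = 0.115376.
c = 2·atan2(√a, √(1−a)) = 0.69313 rad → d = 6371·c ≈ 4415.95 km.

4416 km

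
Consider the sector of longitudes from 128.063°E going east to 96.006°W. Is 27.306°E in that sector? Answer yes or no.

No

Band width going east from +128.063° to -96.006°: ((-96.006 − 128.063) mod 360) = 135.931°.
Offset of +27.306° east of the west edge: ((27.306 − 128.063) mod 360) = 259.243°.
259.243° > 135.931° ⇒ outside.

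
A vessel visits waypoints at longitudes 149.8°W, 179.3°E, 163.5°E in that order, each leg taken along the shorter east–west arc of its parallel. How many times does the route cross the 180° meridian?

1

Leg 1: -149.8° → +179.3°, shortest Δλ = -30.9° (west) — crosses 180°.
Leg 2: +179.3° → +163.5°, shortest Δλ = -15.8° (west) — does not cross 180°.
Total crossings: 1.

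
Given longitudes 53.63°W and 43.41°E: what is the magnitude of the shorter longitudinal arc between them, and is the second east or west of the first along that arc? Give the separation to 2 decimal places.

97.04° east

Raw difference: 43.41 − -53.63 = 97.04°.
Normalise into (−180°, 180°]: 97.04° stays 97.04°.
Positive ⇒ the second point lies to the east; separation 97.04°.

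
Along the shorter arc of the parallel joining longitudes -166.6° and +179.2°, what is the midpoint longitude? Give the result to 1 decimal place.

Signed shortest Δλ from -166.6° to +179.2° is -14.2°.
Midpoint longitude = -166.6° + (-14.2°)/2 = -166.6° − 7.1° = -173.7°.
(The naïve average (-166.6 + +179.2)/2 = 6.3° is on the wrong side of the globe.)

-173.7°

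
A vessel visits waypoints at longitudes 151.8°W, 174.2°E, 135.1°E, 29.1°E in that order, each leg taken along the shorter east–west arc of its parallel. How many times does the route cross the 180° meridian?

1

Leg 1: -151.8° → +174.2°, shortest Δλ = -34.0° (west) — crosses 180°.
Leg 2: +174.2° → +135.1°, shortest Δλ = -39.1° (west) — does not cross 180°.
Leg 3: +135.1° → +29.1°, shortest Δλ = -106.0° (west) — does not cross 180°.
Total crossings: 1.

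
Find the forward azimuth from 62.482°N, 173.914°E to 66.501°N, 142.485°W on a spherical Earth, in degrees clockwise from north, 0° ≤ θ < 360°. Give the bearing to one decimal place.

Δλ = -142.485 − 173.914 = -316.399°; wrapped into (−180°, 180°]: 43.601°.
θ = atan2( sin Δλ · cos φ₂ , cos φ₁ · sin φ₂ − sin φ₁ · cos φ₂ · cos Δλ )
  = atan2(0.27498, 0.16763) = 58.633° → normalised to [0°, 360°): 58.633°.

58.6°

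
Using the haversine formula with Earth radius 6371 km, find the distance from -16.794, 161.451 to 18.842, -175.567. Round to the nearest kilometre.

4692 km

Δλ = -175.567 − 161.451 = -337.018°; wrapped into (−180°, 180°]: 22.982°.
Δφ = 18.842 − -16.794 = 35.636°.
a = sin²(Δφ/2) + cos φ₁ · cos φ₂ · sin²(Δλ/2) = 0.129590.
c = 2·atan2(√a, √(1−a)) = 0.73651 rad → d = 6371·c ≈ 4692.28 km.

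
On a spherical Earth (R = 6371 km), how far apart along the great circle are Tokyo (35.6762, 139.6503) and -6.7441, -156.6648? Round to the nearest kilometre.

8139 km

Δλ = -156.6648 − 139.6503 = -296.3151°; wrapped into (−180°, 180°]: 63.6849°.
Δφ = -6.7441 − 35.6762 = -42.4203°.
a = sin²(Δφ/2) + cos φ₁ · cos φ₂ · sin²(Δλ/2) = 0.355435.
c = 2·atan2(√a, √(1−a)) = 1.27748 rad → d = 6371·c ≈ 8138.82 km.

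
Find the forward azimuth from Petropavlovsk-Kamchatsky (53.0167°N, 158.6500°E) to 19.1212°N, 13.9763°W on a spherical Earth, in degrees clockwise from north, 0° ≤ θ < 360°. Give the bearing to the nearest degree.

Δλ = -13.9763 − 158.6500 = -172.6263°.
θ = atan2( sin Δλ · cos φ₂ , cos φ₁ · sin φ₂ − sin φ₁ · cos φ₂ · cos Δλ )
  = atan2(-0.12126, 0.94556) = -7.308° → normalised to [0°, 360°): 352.692°.

353°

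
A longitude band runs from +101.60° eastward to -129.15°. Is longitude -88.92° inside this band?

Band width going east from +101.60° to -129.15°: ((-129.15 − 101.60) mod 360) = 129.25°.
Offset of -88.92° east of the west edge: ((-88.92 − 101.60) mod 360) = 169.48°.
169.48° > 129.25° ⇒ outside.

No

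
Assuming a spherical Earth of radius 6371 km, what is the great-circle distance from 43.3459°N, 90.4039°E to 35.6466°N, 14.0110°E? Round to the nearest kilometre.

Δλ = 14.0110 − 90.4039 = -76.3929°.
Δφ = 35.6466 − 43.3459 = -7.6993°.
a = sin²(Δφ/2) + cos φ₁ · cos φ₂ · sin²(Δλ/2) = 0.230473.
c = 2·atan2(√a, √(1−a)) = 1.00148 rad → d = 6371·c ≈ 6380.44 km.

6380 km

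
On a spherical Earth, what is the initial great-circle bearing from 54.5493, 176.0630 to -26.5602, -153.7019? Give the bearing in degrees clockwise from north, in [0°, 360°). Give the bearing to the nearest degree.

153°

Δλ = -153.7019 − 176.0630 = -329.7649°; wrapped into (−180°, 180°]: 30.2351°.
θ = atan2( sin Δλ · cos φ₂ , cos φ₁ · sin φ₂ − sin φ₁ · cos φ₂ · cos Δλ )
  = atan2(0.45041, -0.88887) = 153.128° → normalised to [0°, 360°): 153.128°.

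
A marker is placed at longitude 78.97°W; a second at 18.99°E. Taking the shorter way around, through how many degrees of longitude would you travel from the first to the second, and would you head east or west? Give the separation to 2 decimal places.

Raw difference: 18.99 − -78.97 = 97.96°.
Normalise into (−180°, 180°]: 97.96° stays 97.96°.
Positive ⇒ the second point lies to the east; separation 97.96°.

97.96° east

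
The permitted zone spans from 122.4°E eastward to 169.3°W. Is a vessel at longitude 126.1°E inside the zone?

Yes

Band width going east from +122.4° to -169.3°: ((-169.3 − 122.4) mod 360) = 68.3°.
Offset of +126.1° east of the west edge: ((126.1 − 122.4) mod 360) = 3.7°.
3.7° ≤ 68.3° ⇒ inside.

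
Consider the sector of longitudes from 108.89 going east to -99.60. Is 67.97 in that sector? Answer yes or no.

No

Band width going east from +108.89° to -99.60°: ((-99.60 − 108.89) mod 360) = 151.51°.
Offset of +67.97° east of the west edge: ((67.97 − 108.89) mod 360) = 319.08°.
319.08° > 151.51° ⇒ outside.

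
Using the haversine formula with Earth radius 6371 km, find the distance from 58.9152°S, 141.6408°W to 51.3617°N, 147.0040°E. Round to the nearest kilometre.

13840 km

Δλ = 147.0040 − -141.6408 = 288.6448°; wrapped into (−180°, 180°]: -71.3552°.
Δφ = 51.3617 − -58.9152 = 110.2769°.
a = sin²(Δφ/2) + cos φ₁ · cos φ₂ · sin²(Δλ/2) = 0.782937.
c = 2·atan2(√a, √(1−a)) = 2.17229 rad → d = 6371·c ≈ 13839.66 km.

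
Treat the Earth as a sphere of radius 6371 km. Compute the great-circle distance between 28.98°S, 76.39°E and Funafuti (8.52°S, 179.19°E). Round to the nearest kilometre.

Δλ = 179.19 − 76.39 = 102.80°.
Δφ = -8.52 − -28.98 = 20.46°.
a = sin²(Δφ/2) + cos φ₁ · cos φ₂ · sin²(Δλ/2) = 0.559944.
c = 2·atan2(√a, √(1−a)) = 1.69097 rad → d = 6371·c ≈ 10773.19 km.

10773 km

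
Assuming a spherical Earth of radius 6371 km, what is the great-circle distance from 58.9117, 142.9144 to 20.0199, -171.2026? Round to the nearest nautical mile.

Δλ = -171.2026 − 142.9144 = -314.1170°; wrapped into (−180°, 180°]: 45.8830°.
Δφ = 20.0199 − 58.9117 = -38.8918°.
a = sin²(Δφ/2) + cos φ₁ · cos φ₂ · sin²(Δλ/2) = 0.184547.
c = 2·atan2(√a, √(1−a)) = 0.88808 rad → d = 6371·c ≈ 5657.93 km ≈ 3055.04 nmi.

3055 nmi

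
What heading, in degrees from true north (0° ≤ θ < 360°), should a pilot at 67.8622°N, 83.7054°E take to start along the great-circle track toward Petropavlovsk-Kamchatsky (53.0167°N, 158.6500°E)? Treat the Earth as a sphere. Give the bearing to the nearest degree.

Δλ = 158.6500 − 83.7054 = 74.9446°.
θ = atan2( sin Δλ · cos φ₂ , cos φ₁ · sin φ₂ − sin φ₁ · cos φ₂ · cos Δλ )
  = atan2(0.58093, 0.15628) = 74.943° → normalised to [0°, 360°): 74.943°.

75°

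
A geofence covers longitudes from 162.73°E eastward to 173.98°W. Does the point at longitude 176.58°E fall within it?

Yes

Band width going east from +162.73° to -173.98°: ((-173.98 − 162.73) mod 360) = 23.29°.
Offset of +176.58° east of the west edge: ((176.58 − 162.73) mod 360) = 13.85°.
13.85° ≤ 23.29° ⇒ inside.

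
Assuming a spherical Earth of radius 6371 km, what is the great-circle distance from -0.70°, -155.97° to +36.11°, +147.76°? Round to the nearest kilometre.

7095 km

Δλ = 147.76 − -155.97 = 303.73°; wrapped into (−180°, 180°]: -56.27°.
Δφ = 36.11 − -0.70 = 36.81°.
a = sin²(Δφ/2) + cos φ₁ · cos φ₂ · sin²(Δλ/2) = 0.279315.
c = 2·atan2(√a, √(1−a)) = 1.11367 rad → d = 6371·c ≈ 7095.20 km.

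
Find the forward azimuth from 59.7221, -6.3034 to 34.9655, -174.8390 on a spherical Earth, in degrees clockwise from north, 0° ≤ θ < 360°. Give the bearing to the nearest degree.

Δλ = -174.8390 − -6.3034 = -168.5356°.
θ = atan2( sin Δλ · cos φ₂ , cos φ₁ · sin φ₂ − sin φ₁ · cos φ₂ · cos Δλ )
  = atan2(-0.16288, 0.98254) = -9.413° → normalised to [0°, 360°): 350.587°.

351°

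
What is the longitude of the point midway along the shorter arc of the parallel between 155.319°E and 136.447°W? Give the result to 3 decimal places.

Signed shortest Δλ from +155.319° to -136.447° is +68.234°.
Midpoint longitude = +155.319° + (+68.234°)/2 = +155.319° + 34.117° = +189.436°.
Normalise into (−180°, 180°]: -170.564°.
(The naïve average (+155.319 + -136.447)/2 = 9.436° is on the wrong side of the globe.)

170.564°W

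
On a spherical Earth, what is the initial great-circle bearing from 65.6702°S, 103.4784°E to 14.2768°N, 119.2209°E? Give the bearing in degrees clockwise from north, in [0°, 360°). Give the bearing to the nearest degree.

15°

Δλ = 119.2209 − 103.4784 = 15.7425°.
θ = atan2( sin Δλ · cos φ₂ , cos φ₁ · sin φ₂ − sin φ₁ · cos φ₂ · cos Δλ )
  = atan2(0.26294, 0.95152) = 15.447° → normalised to [0°, 360°): 15.447°.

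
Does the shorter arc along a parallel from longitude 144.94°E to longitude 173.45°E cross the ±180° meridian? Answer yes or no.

Signed shortest Δλ = ((173.45 − 144.94 + 180) mod 360) − 180 = 28.51°.
Going east by 28.51° from +144.94° reaches +173.45° without touching 180°.

No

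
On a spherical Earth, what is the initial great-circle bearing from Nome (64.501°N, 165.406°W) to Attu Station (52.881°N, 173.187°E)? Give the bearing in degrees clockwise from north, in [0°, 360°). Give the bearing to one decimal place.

Δλ = 173.187 − -165.406 = 338.593°; wrapped into (−180°, 180°]: -21.407°.
θ = atan2( sin Δλ · cos φ₂ , cos φ₁ · sin φ₂ − sin φ₁ · cos φ₂ · cos Δλ )
  = atan2(-0.22026, -0.16384) = -126.644° → normalised to [0°, 360°): 233.356°.

233.4°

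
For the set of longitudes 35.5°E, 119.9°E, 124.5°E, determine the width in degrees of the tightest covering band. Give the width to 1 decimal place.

Sort the longitudes: +35.5°, +119.9°, +124.5°.
Eastward gaps between consecutive values (wrapping around): 84.4°, 4.6°, 271.0°.
Largest gap = 271.0° ⇒ minimal covering band is its complement: 360° − 271.0° = 89.0°.
Band runs from +35.5° eastward to +124.5°.

89.0°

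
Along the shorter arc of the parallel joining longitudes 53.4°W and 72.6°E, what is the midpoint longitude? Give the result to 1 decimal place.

9.6°E

Signed shortest Δλ from -53.4° to +72.6° is +126.0°.
Midpoint longitude = -53.4° + (+126.0°)/2 = -53.4° + 63.0° = +9.6°.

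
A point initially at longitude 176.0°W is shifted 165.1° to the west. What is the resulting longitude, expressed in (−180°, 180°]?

Start at -176.0°; shift −165.1° → -341.1°.
-341.1° lies outside (−180°, 180°]; add 360° → +18.9°.

18.9°E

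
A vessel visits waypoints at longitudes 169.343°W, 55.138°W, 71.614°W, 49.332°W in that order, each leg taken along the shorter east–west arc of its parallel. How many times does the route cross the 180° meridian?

0

Leg 1: -169.343° → -55.138°, shortest Δλ = 114.205° (east) — does not cross 180°.
Leg 2: -55.138° → -71.614°, shortest Δλ = -16.476° (west) — does not cross 180°.
Leg 3: -71.614° → -49.332°, shortest Δλ = 22.282° (east) — does not cross 180°.
Total crossings: 0.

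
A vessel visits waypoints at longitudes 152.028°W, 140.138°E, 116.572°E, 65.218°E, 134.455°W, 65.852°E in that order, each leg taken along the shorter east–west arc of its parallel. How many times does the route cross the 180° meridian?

3

Leg 1: -152.028° → +140.138°, shortest Δλ = -67.834° (west) — crosses 180°.
Leg 2: +140.138° → +116.572°, shortest Δλ = -23.566° (west) — does not cross 180°.
Leg 3: +116.572° → +65.218°, shortest Δλ = -51.354° (west) — does not cross 180°.
Leg 4: +65.218° → -134.455°, shortest Δλ = 160.327° (east) — crosses 180°.
Leg 5: -134.455° → +65.852°, shortest Δλ = -159.693° (west) — crosses 180°.
Total crossings: 3.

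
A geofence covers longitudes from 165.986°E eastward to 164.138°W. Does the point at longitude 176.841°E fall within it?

Band width going east from +165.986° to -164.138°: ((-164.138 − 165.986) mod 360) = 29.876°.
Offset of +176.841° east of the west edge: ((176.841 − 165.986) mod 360) = 10.855°.
10.855° ≤ 29.876° ⇒ inside.

Yes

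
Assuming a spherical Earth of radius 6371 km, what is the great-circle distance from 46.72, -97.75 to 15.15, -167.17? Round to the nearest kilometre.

7226 km

Δλ = -167.17 − -97.75 = -69.42°.
Δφ = 15.15 − 46.72 = -31.57°.
a = sin²(Δφ/2) + cos φ₁ · cos φ₂ · sin²(Δλ/2) = 0.288563.
c = 2·atan2(√a, √(1−a)) = 1.13418 rad → d = 6371·c ≈ 7225.87 km.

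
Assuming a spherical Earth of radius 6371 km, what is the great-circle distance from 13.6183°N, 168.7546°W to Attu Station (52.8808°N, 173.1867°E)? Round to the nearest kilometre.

4649 km

Δλ = 173.1867 − -168.7546 = 341.9413°; wrapped into (−180°, 180°]: -18.0587°.
Δφ = 52.8808 − 13.6183 = 39.2625°.
a = sin²(Δφ/2) + cos φ₁ · cos φ₂ · sin²(Δλ/2) = 0.127319.
c = 2·atan2(√a, √(1−a)) = 0.72972 rad → d = 6371·c ≈ 4649.03 km.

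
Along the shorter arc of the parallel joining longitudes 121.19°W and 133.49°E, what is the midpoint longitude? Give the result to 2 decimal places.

173.85°W

Signed shortest Δλ from -121.19° to +133.49° is -105.32°.
Midpoint longitude = -121.19° + (-105.32°)/2 = -121.19° − 52.66° = -173.85°.
(The naïve average (-121.19 + +133.49)/2 = 6.15° is on the wrong side of the globe.)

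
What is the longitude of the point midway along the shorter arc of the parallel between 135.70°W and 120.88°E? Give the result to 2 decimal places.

172.59°E

Signed shortest Δλ from -135.70° to +120.88° is -103.42°.
Midpoint longitude = -135.70° + (-103.42°)/2 = -135.70° − 51.71° = -187.41°.
Normalise into (−180°, 180°]: +172.59°.
(The naïve average (-135.70 + +120.88)/2 = -7.41° is on the wrong side of the globe.)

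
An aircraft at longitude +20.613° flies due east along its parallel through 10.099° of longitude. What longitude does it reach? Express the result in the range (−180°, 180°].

Start at +20.613°; shift +10.099° → +30.712°.
+30.712° already lies in (−180°, 180°].

+30.712°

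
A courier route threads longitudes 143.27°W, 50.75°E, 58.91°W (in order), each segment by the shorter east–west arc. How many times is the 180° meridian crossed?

1

Leg 1: -143.27° → +50.75°, shortest Δλ = -165.98° (west) — crosses 180°.
Leg 2: +50.75° → -58.91°, shortest Δλ = -109.66° (west) — does not cross 180°.
Total crossings: 1.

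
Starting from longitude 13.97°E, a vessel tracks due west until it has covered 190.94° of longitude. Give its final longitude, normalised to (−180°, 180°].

176.97°W

Start at +13.97°; shift −190.94° → -176.97°.
-176.97° already lies in (−180°, 180°].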